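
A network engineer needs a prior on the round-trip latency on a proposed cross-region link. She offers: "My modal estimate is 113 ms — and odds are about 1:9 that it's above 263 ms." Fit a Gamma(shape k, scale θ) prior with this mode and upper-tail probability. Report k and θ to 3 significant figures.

Gamma(k,θ) with k>1 has mode (k−1)θ, so θ = 113/(k−1).
Need P(X < 263) = 0.9 with θ tied to k this way. Start at k = 2, θ = 113: P(X<263) ≈ 0.675.
Too low — raise k to concentrate. Iterating converges to k ≈ 3.69.
Then θ = 113/(3.69−1) ≈ 41.9.

k ≈ 3.69, θ ≈ 41.9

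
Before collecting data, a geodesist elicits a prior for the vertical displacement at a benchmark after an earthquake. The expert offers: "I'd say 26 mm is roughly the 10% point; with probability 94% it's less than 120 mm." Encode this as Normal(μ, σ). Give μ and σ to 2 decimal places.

μ = 68.47, σ = 33.14

For Normal(μ,σ), the p-quantile is μ + z_p·σ. Here z_{0.1} = -1.282, z_{0.94} = 1.555.
So 26 = μ − 1.282σ and 120 = μ + 1.555σ.
Subtracting: σ = (120 − 26)/(1.555 − (-1.282)) = 33.14.
Then μ = 26 − (-1.282)·33.14 = 68.47.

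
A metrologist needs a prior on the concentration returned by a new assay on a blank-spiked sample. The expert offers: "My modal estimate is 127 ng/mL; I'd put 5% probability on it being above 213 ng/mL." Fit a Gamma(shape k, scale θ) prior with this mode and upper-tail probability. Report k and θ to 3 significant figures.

Gamma(k,θ) with k>1 has mode (k−1)θ, so θ = 127/(k−1).
Need P(X < 213) = 0.95 with θ tied to k this way. Start at k = 2, θ = 127: P(X<213) ≈ 0.500.
Too low — raise k to concentrate. Iterating converges to k ≈ 11.4.
Then θ = 127/(11.4−1) ≈ 12.2.

k ≈ 11.4, θ ≈ 12.2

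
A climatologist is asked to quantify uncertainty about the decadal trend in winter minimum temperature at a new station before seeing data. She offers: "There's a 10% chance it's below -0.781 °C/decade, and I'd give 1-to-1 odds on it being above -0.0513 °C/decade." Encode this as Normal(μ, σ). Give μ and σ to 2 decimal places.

μ = -0.05, σ = 0.57

For Normal(μ,σ), the p-quantile is μ + z_p·σ. Here z_{0.1} = -1.282, z_{0.5} = 0.
So -0.781 = μ − 1.282σ and -0.0513 = μ + 0σ.
Subtracting: σ = (-0.0513 − -0.781)/(0 − (-1.282)) = 0.57.
Then μ = -0.781 − (-1.282)·0.57 = -0.05.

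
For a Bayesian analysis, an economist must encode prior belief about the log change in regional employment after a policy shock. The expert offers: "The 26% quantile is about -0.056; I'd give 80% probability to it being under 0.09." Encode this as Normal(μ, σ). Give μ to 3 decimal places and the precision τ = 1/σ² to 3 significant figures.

μ = 0.007, τ = 103

For Normal(μ,σ), the p-quantile is μ + z_p·σ. Here z_{0.26} = -0.6433, z_{0.8} = 0.8416.
So -0.056 = μ − 0.6433σ and 0.09 = μ + 0.8416σ.
Subtracting: σ = (0.09 − -0.056)/(0.8416 − (-0.6433)) = 0.098.
Then μ = -0.056 − (-0.6433)·0.098 = 0.007.
Precision τ = 1/σ² = 1/0.09832² = 103.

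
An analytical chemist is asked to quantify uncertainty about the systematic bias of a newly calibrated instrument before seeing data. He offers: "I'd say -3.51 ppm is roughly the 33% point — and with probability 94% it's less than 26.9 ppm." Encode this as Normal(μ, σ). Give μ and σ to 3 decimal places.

μ = 3.197, σ = 15.246

The p-quantile of Normal(μ,σ) is μ + z_p·σ, with z_{0.33} = -0.4399 and z_{0.94} = 1.555.
Eliminate σ: μ = (z₂·x₁ − z₁·x₂)/(z₂ − z₁) = (1.555·-3.51 − (-0.4399)·26.9)/1.995 = 3.197.
Then σ = (x₂ − x₁)/(z₂ − z₁) = (26.9 − -3.51)/1.995 = 15.246.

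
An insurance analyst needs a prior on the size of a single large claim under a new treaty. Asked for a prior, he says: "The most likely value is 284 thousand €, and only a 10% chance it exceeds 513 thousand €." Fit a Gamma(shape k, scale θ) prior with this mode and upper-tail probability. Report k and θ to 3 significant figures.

k ≈ 6.45, θ ≈ 52.1

Gamma(k,θ) with k>1 has mode (k−1)θ, so θ = 284/(k−1).
Need P(X < 513) = 0.9 with θ tied to k this way. Start at k = 2, θ = 284: P(X<513) ≈ 0.539.
Too low — raise k to concentrate. Iterating converges to k ≈ 6.45.
Then θ = 284/(6.45−1) ≈ 52.1.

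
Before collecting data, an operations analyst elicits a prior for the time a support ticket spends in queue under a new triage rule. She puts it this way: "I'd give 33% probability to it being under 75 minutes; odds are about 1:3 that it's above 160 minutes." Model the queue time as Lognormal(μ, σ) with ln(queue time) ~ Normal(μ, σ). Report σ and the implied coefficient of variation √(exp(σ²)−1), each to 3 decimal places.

σ ≈ 0.680, CV ≈ 0.767

If T ~ Lognormal(μ,σ) then ln T ~ Normal(μ,σ), so the p-quantile of ln T is μ + z_p·σ.
ln(75) = 4.317 and ln(160) = 5.075; z_{0.33} = -0.4399, z_{0.75} = 0.6745.
σ = (5.075 − 4.317)/(0.6745 − (-0.4399)) = 0.680.
μ = 4.317 − (-0.4399)·0.680 = 4.617.
CV = √(exp(σ²)−1) = √(exp(0.4623)−1) = 0.767.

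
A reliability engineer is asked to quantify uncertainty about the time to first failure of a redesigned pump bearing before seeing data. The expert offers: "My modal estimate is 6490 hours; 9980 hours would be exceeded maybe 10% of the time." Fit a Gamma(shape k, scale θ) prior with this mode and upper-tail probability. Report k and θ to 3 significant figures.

Gamma(k,θ) with k>1 has mode (k−1)θ, so θ = 6490/(k−1).
Need P(X < 9980) = 0.9 with θ tied to k this way. Start at k = 2, θ = 6490: P(X<9980) ≈ 0.455.
Too low — raise k to concentrate. Iterating converges to k ≈ 11.1.
Then θ = 6490/(11.1−1) ≈ 644.

k ≈ 11.1, θ ≈ 644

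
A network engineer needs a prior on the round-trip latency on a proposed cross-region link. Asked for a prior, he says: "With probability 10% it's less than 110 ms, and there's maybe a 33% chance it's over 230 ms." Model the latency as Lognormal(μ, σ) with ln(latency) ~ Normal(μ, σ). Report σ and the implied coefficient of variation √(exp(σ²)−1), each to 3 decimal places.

σ ≈ 0.428, CV ≈ 0.449

If T ~ Lognormal(μ,σ) then ln T ~ Normal(μ,σ), so the p-quantile of ln T is μ + z_p·σ.
ln(110) = 4.7 and ln(230) = 5.438; z_{0.1} = -1.282, z_{0.67} = 0.4399.
σ = (5.438 − 4.7)/(0.4399 − (-1.282)) = 0.428.
μ = 4.7 − (-1.282)·0.428 = 5.250.
CV = √(exp(σ²)−1) = √(exp(0.1836)−1) = 0.449.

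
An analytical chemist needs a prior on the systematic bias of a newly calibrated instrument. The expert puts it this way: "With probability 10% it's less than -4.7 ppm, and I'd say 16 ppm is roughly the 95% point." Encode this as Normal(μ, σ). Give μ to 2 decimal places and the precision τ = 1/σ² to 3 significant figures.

μ = 4.37, τ = 0.02

The p-quantile of Normal(μ,σ) is μ + z_p·σ, with z_{0.1} = -1.282 and z_{0.95} = 1.645.
Eliminate σ: μ = (z₂·x₁ − z₁·x₂)/(z₂ − z₁) = (1.645·-4.7 − (-1.282)·16)/2.926 = 4.37.
Then σ = (x₂ − x₁)/(z₂ − z₁) = (16 − -4.7)/2.926 = 7.07.
Precision τ = 1/σ² = 1/7.074² = 0.02.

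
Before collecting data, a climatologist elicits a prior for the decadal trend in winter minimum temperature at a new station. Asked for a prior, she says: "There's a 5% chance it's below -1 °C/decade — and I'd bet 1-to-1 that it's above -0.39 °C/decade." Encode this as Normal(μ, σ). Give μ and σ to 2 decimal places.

The p-quantile of Normal(μ,σ) is μ + z_p·σ, with z_{0.05} = -1.645 and z_{0.5} = 0.
Eliminate σ: μ = (z₂·x₁ − z₁·x₂)/(z₂ − z₁) = (0·-1 − (-1.645)·-0.39)/1.645 = -0.39.
Then σ = (x₂ − x₁)/(z₂ − z₁) = (-0.39 − -1)/1.645 = 0.37.

μ = -0.39, σ = 0.37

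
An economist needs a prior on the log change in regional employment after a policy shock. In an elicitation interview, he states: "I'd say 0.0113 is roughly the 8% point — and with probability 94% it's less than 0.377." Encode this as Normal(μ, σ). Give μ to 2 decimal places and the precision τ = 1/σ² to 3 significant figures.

The p-quantile of Normal(μ,σ) is μ + z_p·σ, with z_{0.08} = -1.405 and z_{0.94} = 1.555.
Eliminate σ: μ = (z₂·x₁ − z₁·x₂)/(z₂ − z₁) = (1.555·0.0113 − (-1.405)·0.377)/2.96 = 0.18.
Then σ = (x₂ − x₁)/(z₂ − z₁) = (0.377 − 0.0113)/2.96 = 0.12.
Precision τ = 1/σ² = 1/0.1236² = 65.5.

μ = 0.18, τ = 65.5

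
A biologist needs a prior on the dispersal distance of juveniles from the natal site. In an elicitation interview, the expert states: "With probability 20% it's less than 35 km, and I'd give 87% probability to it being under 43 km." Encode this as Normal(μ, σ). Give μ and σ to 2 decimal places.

μ = 38.42, σ = 4.07

The p-quantile of Normal(μ,σ) is μ + z_p·σ, with z_{0.2} = -0.8416 and z_{0.87} = 1.126.
Eliminate σ: μ = (z₂·x₁ − z₁·x₂)/(z₂ − z₁) = (1.126·35 − (-0.8416)·43)/1.968 = 38.42.
Then σ = (x₂ − x₁)/(z₂ − z₁) = (43 − 35)/1.968 = 4.07.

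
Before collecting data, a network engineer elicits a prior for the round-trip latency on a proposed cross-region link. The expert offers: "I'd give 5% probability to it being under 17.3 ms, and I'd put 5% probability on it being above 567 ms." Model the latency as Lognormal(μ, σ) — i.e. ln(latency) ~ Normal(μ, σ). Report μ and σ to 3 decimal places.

If T ~ Lognormal(μ,σ) then ln T ~ Normal(μ,σ), so the p-quantile of ln T is μ + z_p·σ.
ln(17.3) = 2.851 and ln(567) = 6.34; z_{0.05} = -1.645, z_{0.95} = 1.645.
σ = (6.34 − 2.851)/(1.645 − (-1.645)) = 1.061.
μ = 2.851 − (-1.645)·1.061 = 4.596.

μ ≈ 4.596, σ ≈ 1.061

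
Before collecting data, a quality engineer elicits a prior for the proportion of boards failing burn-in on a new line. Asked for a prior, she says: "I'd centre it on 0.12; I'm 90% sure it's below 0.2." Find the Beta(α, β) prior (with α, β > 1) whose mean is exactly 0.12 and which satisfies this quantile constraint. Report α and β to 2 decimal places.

With mean 0.12 fixed, write α = 0.12s, β = 0.88s where s = α+β.
Need P(θ < 0.2) = 0.9 under Beta(0.12s, 0.88s). Normal approximation: (q−m)/√(m(1−m)/s) ≈ z_{0.9} = 1.28, so s ≈ 0.12·0.88·(1.28)²/(0.2−0.12)² = 27.1.
At s = 27.1: P(θ<0.2) ≈ 0.893. Adjusting to match 0.9 gives s ≈ 29.41.
So α = 0.12·29.41 ≈ 3.53, β = 0.88·29.41 ≈ 25.88.

α ≈ 3.53, β ≈ 25.88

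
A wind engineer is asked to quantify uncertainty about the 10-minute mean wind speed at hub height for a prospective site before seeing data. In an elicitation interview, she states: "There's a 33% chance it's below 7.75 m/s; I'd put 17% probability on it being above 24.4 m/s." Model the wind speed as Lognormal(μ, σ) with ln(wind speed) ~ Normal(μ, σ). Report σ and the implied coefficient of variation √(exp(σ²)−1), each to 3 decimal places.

If T ~ Lognormal(μ,σ) then ln T ~ Normal(μ,σ), so the p-quantile of ln T is μ + z_p·σ.
ln(7.75) = 2.048 and ln(24.4) = 3.195; z_{0.33} = -0.4399, z_{0.83} = 0.9542.
σ = (3.195 − 2.048)/(0.9542 − (-0.4399)) = 0.823.
μ = 2.048 − (-0.4399)·0.823 = 2.410.
CV = √(exp(σ²)−1) = √(exp(0.6768)−1) = 0.984.

σ ≈ 0.823, CV ≈ 0.984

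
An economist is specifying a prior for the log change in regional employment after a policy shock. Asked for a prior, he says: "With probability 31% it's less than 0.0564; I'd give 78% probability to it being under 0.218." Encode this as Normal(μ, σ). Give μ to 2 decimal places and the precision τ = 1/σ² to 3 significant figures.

μ = 0.12, τ = 61.6

The p-quantile of Normal(μ,σ) is μ + z_p·σ, with z_{0.31} = -0.4959 and z_{0.78} = 0.7722.
Eliminate σ: μ = (z₂·x₁ − z₁·x₂)/(z₂ − z₁) = (0.7722·0.0564 − (-0.4959)·0.218)/1.268 = 0.12.
Then σ = (x₂ − x₁)/(z₂ − z₁) = (0.218 − 0.0564)/1.268 = 0.13.
Precision τ = 1/σ² = 1/0.1274² = 61.6.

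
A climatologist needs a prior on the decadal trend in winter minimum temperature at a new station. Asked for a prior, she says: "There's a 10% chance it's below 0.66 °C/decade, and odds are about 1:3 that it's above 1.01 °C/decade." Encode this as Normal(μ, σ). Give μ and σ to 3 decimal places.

μ = 0.889, σ = 0.179

The p-quantile of Normal(μ,σ) is μ + z_p·σ, with z_{0.1} = -1.282 and z_{0.75} = 0.6745.
Eliminate σ: μ = (z₂·x₁ − z₁·x₂)/(z₂ − z₁) = (0.6745·0.66 − (-1.282)·1.01)/1.956 = 0.889.
Then σ = (x₂ − x₁)/(z₂ − z₁) = (1.01 − 0.66)/1.956 = 0.179.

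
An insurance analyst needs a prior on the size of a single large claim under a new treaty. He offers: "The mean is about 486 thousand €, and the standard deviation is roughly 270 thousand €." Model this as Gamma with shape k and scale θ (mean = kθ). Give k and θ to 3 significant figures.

For Gamma(k, scale θ): mean = kθ, variance = kθ², so CV = 1/√k.
CV = SD/mean = 270/486 = 0.5556, hence k = 1/CV² = 3.24.
Then θ = mean/k = 486/3.24 = 150.

k ≈ 3.24, θ ≈ 150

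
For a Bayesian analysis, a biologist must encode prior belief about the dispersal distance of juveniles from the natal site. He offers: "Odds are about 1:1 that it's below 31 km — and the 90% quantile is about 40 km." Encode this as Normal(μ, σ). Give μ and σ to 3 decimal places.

The p-quantile of Normal(μ,σ) is μ + z_p·σ, with z_{0.5} = 0 and z_{0.9} = 1.282.
Eliminate σ: μ = (z₂·x₁ − z₁·x₂)/(z₂ − z₁) = (1.282·31 − (0)·40)/1.282 = 31.000.
Then σ = (x₂ − x₁)/(z₂ − z₁) = (40 − 31)/1.282 = 7.023.

μ = 31.000, σ = 7.023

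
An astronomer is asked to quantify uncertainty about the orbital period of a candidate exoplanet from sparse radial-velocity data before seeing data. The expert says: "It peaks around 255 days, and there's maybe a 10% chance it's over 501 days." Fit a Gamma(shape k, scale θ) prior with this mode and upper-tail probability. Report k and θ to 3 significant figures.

Gamma(k,θ) with k>1 has mode (k−1)θ, so θ = 255/(k−1).
Need P(X < 501) = 0.9 with θ tied to k this way. Start at k = 2, θ = 255: P(X<501) ≈ 0.584.
Too low — raise k to concentrate. Iterating converges to k ≈ 5.2.
Then θ = 255/(5.2−1) ≈ 60.7.

k ≈ 5.2, θ ≈ 60.7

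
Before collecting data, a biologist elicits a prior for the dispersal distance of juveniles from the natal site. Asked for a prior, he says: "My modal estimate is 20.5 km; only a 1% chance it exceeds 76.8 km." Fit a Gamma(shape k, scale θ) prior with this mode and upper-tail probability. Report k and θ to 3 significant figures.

k ≈ 3.44, θ ≈ 8.4

Gamma(k,θ) with k>1 has mode (k−1)θ, so θ = 20.5/(k−1).
Need P(X < 76.8) = 0.99 with θ tied to k this way. Start at k = 2, θ = 20.5: P(X<76.8) ≈ 0.888.
Too low — raise k to concentrate. Iterating converges to k ≈ 3.44.
Then θ = 20.5/(3.44−1) ≈ 8.4.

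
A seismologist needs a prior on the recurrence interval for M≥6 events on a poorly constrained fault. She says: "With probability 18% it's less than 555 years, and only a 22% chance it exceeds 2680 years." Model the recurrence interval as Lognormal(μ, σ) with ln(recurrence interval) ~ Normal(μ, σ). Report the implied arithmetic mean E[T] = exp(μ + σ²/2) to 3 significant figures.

E[T] ≈ 2010 years

If T ~ Lognormal(μ,σ) then ln T ~ Normal(μ,σ), so the p-quantile of ln T is μ + z_p·σ.
ln(555) = 6.319 and ln(2680) = 7.894; z_{0.18} = -0.9154, z_{0.78} = 0.7722.
σ = (7.894 − 6.319)/(0.7722 − (-0.9154)) = 0.933.
μ = 6.319 − (-0.9154)·0.933 = 7.173.
E[T] = exp(μ + σ²/2) = exp(7.173 + 0.4353) = 2010 years.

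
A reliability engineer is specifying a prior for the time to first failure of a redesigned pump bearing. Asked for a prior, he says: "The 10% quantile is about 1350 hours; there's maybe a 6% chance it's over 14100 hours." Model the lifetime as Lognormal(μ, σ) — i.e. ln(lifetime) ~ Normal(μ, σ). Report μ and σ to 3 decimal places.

If T ~ Lognormal(μ,σ) then ln T ~ Normal(μ,σ), so the p-quantile of ln T is μ + z_p·σ.
ln(1350) = 7.208 and ln(14100) = 9.554; z_{0.1} = -1.282, z_{0.94} = 1.555.
σ = (9.554 − 7.208)/(1.555 − (-1.282)) = 0.827.
μ = 7.208 − (-1.282)·0.827 = 8.268.

μ ≈ 8.268, σ ≈ 0.827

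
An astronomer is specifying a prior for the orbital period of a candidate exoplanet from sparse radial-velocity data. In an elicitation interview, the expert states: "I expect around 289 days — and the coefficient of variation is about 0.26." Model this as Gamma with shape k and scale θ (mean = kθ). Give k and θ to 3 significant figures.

For Gamma(k, scale θ): mean = kθ, variance = kθ², so CV = 1/√k.
CV = 0.26, hence k = 1/CV² = 14.8.
Then θ = mean/k = 289/14.8 = 19.5.

k ≈ 14.8, θ ≈ 19.5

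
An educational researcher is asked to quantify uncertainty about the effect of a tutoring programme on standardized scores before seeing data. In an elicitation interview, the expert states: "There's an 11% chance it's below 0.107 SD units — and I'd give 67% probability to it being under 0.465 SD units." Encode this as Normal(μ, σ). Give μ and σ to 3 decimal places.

For Normal(μ,σ), the p-quantile is μ + z_p·σ. Here z_{0.11} = -1.227, z_{0.67} = 0.4399.
So 0.107 = μ − 1.227σ and 0.465 = μ + 0.4399σ.
Subtracting: σ = (0.465 − 0.107)/(0.4399 − (-1.227)) = 0.215.
Then μ = 0.107 − (-1.227)·0.215 = 0.370.

μ = 0.370, σ = 0.215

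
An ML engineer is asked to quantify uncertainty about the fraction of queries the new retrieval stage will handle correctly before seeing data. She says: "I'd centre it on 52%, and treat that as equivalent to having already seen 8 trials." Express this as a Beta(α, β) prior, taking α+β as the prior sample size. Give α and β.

Under the effective-sample-size interpretation, Beta(α, β) has prior mean α/(α+β) and prior sample size α+β.
So α+β = 8 and α/(α+β) = 0.52, giving α = 0.52·8 = 4.16 and β = 8 − 4.16 = 3.84.

α = 4.16, β = 3.84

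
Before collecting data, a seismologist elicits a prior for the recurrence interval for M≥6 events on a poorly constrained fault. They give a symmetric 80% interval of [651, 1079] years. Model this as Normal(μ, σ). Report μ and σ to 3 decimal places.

A symmetric 80% interval runs μ ± z·σ with z = 1.282.
Half-width = 214, so σ = 214/1.282 = 166.985.
μ is the interval midpoint, 865.000.

μ = 865.000, σ = 166.985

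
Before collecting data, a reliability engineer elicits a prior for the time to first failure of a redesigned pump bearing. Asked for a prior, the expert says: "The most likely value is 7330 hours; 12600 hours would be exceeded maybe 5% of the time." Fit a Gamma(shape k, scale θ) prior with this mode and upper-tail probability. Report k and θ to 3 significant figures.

k ≈ 10.5, θ ≈ 771

Gamma(k,θ) with k>1 has mode (k−1)θ, so θ = 7330/(k−1).
Need P(X < 12600) = 0.95 with θ tied to k this way. Start at k = 2, θ = 7330: P(X<12600) ≈ 0.513.
Too low — raise k to concentrate. Iterating converges to k ≈ 10.5.
Then θ = 7330/(10.5−1) ≈ 771.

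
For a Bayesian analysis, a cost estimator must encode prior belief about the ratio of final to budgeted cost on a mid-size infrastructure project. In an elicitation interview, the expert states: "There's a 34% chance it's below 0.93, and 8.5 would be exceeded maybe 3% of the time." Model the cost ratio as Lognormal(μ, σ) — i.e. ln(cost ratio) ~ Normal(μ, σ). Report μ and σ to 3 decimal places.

If T ~ Lognormal(μ,σ) then ln T ~ Normal(μ,σ), so the p-quantile of ln T is μ + z_p·σ.
ln(0.93) = -0.07257 and ln(8.5) = 2.14; z_{0.34} = -0.4125, z_{0.97} = 1.881.
σ = (2.14 − -0.07257)/(1.881 − (-0.4125)) = 0.965.
μ = -0.07257 − (-0.4125)·0.965 = 0.325.

μ ≈ 0.325, σ ≈ 0.965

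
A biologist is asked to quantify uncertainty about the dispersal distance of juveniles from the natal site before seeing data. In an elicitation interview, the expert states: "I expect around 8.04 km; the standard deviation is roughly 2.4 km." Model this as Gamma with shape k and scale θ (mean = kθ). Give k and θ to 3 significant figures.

For Gamma(k, scale θ): mean = kθ, variance = kθ², so CV = 1/√k.
CV = SD/mean = 2.4/8.04 = 0.2985, hence k = 1/CV² = 11.2.
Then θ = mean/k = 8.04/11.2 = 0.716.

k ≈ 11.2, θ ≈ 0.716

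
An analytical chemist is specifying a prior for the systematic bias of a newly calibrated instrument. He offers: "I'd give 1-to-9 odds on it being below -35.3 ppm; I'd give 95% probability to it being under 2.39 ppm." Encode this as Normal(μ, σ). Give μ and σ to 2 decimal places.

The p-quantile of Normal(μ,σ) is μ + z_p·σ, with z_{0.1} = -1.282 and z_{0.95} = 1.645.
Eliminate σ: μ = (z₂·x₁ − z₁·x₂)/(z₂ − z₁) = (1.645·-35.3 − (-1.282)·2.39)/2.926 = -18.79.
Then σ = (x₂ − x₁)/(z₂ − z₁) = (2.39 − -35.3)/2.926 = 12.88.

μ = -18.79, σ = 12.88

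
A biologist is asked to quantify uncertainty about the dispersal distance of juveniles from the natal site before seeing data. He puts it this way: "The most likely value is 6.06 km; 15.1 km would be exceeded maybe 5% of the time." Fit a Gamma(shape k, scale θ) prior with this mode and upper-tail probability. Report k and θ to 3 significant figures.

k ≈ 4.26, θ ≈ 1.86

Gamma(k,θ) with k>1 has mode (k−1)θ, so θ = 6.06/(k−1).
Need P(X < 15.1) = 0.95 with θ tied to k this way. Start at k = 2, θ = 6.06: P(X<15.1) ≈ 0.711.
Too low — raise k to concentrate. Iterating converges to k ≈ 4.26.
Then θ = 6.06/(4.26−1) ≈ 1.86.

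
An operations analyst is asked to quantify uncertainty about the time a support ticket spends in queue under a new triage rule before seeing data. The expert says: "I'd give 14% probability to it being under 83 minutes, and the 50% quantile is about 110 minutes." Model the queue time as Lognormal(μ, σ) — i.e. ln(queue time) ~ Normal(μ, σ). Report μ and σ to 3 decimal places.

If T ~ Lognormal(μ,σ) then ln T ~ Normal(μ,σ), so the p-quantile of ln T is μ + z_p·σ.
ln(83) = 4.419 and ln(110) = 4.7; z_{0.14} = -1.08, z_{0.5} = 0.
σ = (4.7 − 4.419)/(0 − (-1.08)) = 0.261.
μ = 4.419 − (-1.08)·0.261 = 4.700.

μ ≈ 4.700, σ ≈ 0.261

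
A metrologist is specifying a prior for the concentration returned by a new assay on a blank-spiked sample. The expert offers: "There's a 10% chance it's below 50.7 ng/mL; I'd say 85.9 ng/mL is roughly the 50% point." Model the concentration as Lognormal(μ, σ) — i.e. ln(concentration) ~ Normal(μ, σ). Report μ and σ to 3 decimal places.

If T ~ Lognormal(μ,σ) then ln T ~ Normal(μ,σ), so the p-quantile of ln T is μ + z_p·σ.
ln(50.7) = 3.926 and ln(85.9) = 4.453; z_{0.1} = -1.282, z_{0.5} = 0.
σ = (4.453 − 3.926)/(0 − (-1.282)) = 0.411.
μ = 3.926 − (-1.282)·0.411 = 4.453.

μ ≈ 4.453, σ ≈ 0.411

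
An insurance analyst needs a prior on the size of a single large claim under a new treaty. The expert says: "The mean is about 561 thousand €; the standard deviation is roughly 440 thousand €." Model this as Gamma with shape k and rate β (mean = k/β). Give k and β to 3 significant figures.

k ≈ 1.63, β ≈ 0.0029

For Gamma(k, rate β): mean = k/β, variance = k/β², so CV = 1/√k.
CV = SD/mean = 440/561 = 0.7843, hence k = 1/CV² = 1.63.
Then β = k/mean = 1.63/561 = 0.0029.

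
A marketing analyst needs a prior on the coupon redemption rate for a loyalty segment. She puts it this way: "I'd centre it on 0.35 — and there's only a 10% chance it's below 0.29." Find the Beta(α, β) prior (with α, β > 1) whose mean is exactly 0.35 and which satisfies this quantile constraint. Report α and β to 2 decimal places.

α ≈ 35.40, β ≈ 65.75

With mean 0.35 fixed, write α = 0.35s, β = 0.65s where s = α+β.
Need P(θ < 0.29) = 0.1 under Beta(0.35s, 0.65s). Normal approximation: (q−m)/√(m(1−m)/s) ≈ z_{0.1} = -1.28, so s ≈ 0.35·0.65·(-1.28)²/(0.29−0.35)² = 103.8.
At s = 103.8: P(θ<0.29) ≈ 0.097. Adjusting to match 0.1 gives s ≈ 101.15.
So α = 0.35·101.15 ≈ 35.40, β = 0.65·101.15 ≈ 65.75.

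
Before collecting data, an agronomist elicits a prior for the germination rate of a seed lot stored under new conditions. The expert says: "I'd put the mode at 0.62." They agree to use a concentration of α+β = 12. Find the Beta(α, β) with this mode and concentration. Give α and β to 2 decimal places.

α = 7.20, β = 4.80

For α,β > 1 the Beta mode is (α−1)/(α+β−2). With α+β = 12, the mode is (α−1)/10.
Set (α−1)/10 = 0.62 → α = 1 + 0.62·10 = 7.20.
β = 12 − α = 4.80.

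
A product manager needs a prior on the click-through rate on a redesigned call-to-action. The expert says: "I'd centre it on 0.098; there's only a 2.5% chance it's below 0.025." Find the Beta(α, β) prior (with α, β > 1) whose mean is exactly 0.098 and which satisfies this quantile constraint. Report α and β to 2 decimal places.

α ≈ 3.51, β ≈ 32.29

With mean 0.098 fixed, write α = 0.098s, β = 0.902s where s = α+β.
Need P(θ < 0.025) = 0.025 under Beta(0.098s, 0.902s). Normal approximation: (q−m)/√(m(1−m)/s) ≈ z_{0.025} = -1.96, so s ≈ 0.098·0.902·(-1.96)²/(0.025−0.098)² = 63.7.
At s = 63.7: P(θ<0.025) ≈ 0.003. Adjusting to match 0.025 gives s ≈ 35.80.
So α = 0.098·35.80 ≈ 3.51, β = 0.902·35.80 ≈ 32.29.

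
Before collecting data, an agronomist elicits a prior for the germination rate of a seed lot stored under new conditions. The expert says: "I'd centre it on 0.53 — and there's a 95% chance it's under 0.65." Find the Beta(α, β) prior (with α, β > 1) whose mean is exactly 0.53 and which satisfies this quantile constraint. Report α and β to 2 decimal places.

α ≈ 24.03, β ≈ 21.31

With mean 0.53 fixed, write α = 0.53s, β = 0.47s where s = α+β.
Need P(θ < 0.65) = 0.95 under Beta(0.53s, 0.47s). Normal approximation: (q−m)/√(m(1−m)/s) ≈ z_{0.95} = 1.64, so s ≈ 0.53·0.47·(1.64)²/(0.65−0.53)² = 46.8.
At s = 46.8: P(θ<0.65) ≈ 0.953. Adjusting to match 0.95 gives s ≈ 45.34.
So α = 0.53·45.34 ≈ 24.03, β = 0.47·45.34 ≈ 21.31.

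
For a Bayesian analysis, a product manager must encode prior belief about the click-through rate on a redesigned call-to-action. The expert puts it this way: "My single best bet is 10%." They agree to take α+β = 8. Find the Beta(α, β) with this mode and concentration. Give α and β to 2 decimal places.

α = 1.60, β = 6.40

For α,β > 1 the Beta mode is (α−1)/(α+β−2). With α+β = 8, the mode is (α−1)/6.
Set (α−1)/6 = 0.1 → α = 1 + 0.1·6 = 1.60.
β = 8 − α = 6.40.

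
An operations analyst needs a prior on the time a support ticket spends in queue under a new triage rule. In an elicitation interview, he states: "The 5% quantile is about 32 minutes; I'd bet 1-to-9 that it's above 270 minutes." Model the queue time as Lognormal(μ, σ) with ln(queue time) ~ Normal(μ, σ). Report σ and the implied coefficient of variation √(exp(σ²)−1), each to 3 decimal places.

If T ~ Lognormal(μ,σ) then ln T ~ Normal(μ,σ), so the p-quantile of ln T is μ + z_p·σ.
ln(32) = 3.466 and ln(270) = 5.598; z_{0.05} = -1.645, z_{0.9} = 1.282.
σ = (5.598 − 3.466)/(1.282 − (-1.645)) = 0.729.
μ = 3.466 − (-1.645)·0.729 = 4.664.
CV = √(exp(σ²)−1) = √(exp(0.5311)−1) = 0.837.

σ ≈ 0.729, CV ≈ 0.837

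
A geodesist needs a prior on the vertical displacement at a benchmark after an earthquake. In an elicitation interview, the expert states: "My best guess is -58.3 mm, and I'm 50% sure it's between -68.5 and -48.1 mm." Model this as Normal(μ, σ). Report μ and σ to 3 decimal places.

μ = -58.300, σ = 15.123

A symmetric 50% interval runs μ ± z·σ with z = 0.6745.
Half-width = 10.2, so σ = 10.2/0.6745 = 15.123.
μ is the stated best guess, -58.300.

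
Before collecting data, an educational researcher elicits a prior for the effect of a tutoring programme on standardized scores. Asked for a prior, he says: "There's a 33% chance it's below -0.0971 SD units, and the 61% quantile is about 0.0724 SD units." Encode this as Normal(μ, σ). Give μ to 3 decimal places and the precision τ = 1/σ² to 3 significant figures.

μ = 0.007, τ = 18

For Normal(μ,σ), the p-quantile is μ + z_p·σ. Here z_{0.33} = -0.4399, z_{0.61} = 0.2793.
So -0.0971 = μ − 0.4399σ and 0.0724 = μ + 0.2793σ.
Subtracting: σ = (0.0724 − -0.0971)/(0.2793 − (-0.4399)) = 0.236.
Then μ = -0.0971 − (-0.4399)·0.236 = 0.007.
Precision τ = 1/σ² = 1/0.2357² = 18.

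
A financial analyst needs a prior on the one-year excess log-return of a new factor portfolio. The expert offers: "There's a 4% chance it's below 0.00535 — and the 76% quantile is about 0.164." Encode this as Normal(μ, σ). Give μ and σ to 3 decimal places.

For Normal(μ,σ), the p-quantile is μ + z_p·σ. Here z_{0.04} = -1.751, z_{0.76} = 0.7063.
So 0.00535 = μ − 1.751σ and 0.164 = μ + 0.7063σ.
Subtracting: σ = (0.164 − 0.00535)/(0.7063 − (-1.751)) = 0.065.
Then μ = 0.00535 − (-1.751)·0.065 = 0.118.

μ = 0.118, σ = 0.065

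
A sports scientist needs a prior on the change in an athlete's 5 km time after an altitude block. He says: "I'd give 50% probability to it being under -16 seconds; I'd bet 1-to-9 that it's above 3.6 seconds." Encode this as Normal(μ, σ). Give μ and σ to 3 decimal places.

The p-quantile of Normal(μ,σ) is μ + z_p·σ, with z_{0.5} = 0 and z_{0.9} = 1.282.
Eliminate σ: μ = (z₂·x₁ − z₁·x₂)/(z₂ − z₁) = (1.282·-16 − (0)·3.6)/1.282 = -16.000.
Then σ = (x₂ − x₁)/(z₂ − z₁) = (3.6 − -16)/1.282 = 15.294.

μ = -16.000, σ = 15.294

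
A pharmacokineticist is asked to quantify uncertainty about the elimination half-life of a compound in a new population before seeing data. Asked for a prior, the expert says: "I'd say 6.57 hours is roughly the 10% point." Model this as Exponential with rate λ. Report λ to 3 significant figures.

P(T < 6.57) = 1 − e^(−λ·6.57) = 0.1, so λ = −ln(1−0.1)/6.57 = −ln(0.9)/6.57 = 0.016.

λ ≈ 0.016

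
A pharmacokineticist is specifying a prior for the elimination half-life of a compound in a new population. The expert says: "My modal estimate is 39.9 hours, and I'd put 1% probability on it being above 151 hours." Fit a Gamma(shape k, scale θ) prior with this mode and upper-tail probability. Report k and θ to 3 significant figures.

Gamma(k,θ) with k>1 has mode (k−1)θ, so θ = 39.9/(k−1).
Need P(X < 151) = 0.99 with θ tied to k this way. Start at k = 2, θ = 39.9: P(X<151) ≈ 0.891.
Too low — raise k to concentrate. Iterating converges to k ≈ 3.4.
Then θ = 39.9/(3.4−1) ≈ 16.7.

k ≈ 3.4, θ ≈ 16.7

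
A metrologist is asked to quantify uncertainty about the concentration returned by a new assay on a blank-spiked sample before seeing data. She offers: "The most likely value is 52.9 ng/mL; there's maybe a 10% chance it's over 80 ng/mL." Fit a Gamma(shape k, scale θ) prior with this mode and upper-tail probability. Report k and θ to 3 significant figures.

Gamma(k,θ) with k>1 has mode (k−1)θ, so θ = 52.9/(k−1).
Need P(X < 80) = 0.9 with θ tied to k this way. Start at k = 2, θ = 52.9: P(X<80) ≈ 0.446.
Too low — raise k to concentrate. Iterating converges to k ≈ 11.9.
Then θ = 52.9/(11.9−1) ≈ 4.86.

k ≈ 11.9, θ ≈ 4.86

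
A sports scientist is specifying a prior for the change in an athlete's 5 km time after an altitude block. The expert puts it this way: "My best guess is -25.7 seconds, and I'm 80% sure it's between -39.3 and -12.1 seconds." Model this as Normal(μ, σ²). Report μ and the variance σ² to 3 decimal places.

A symmetric 80% interval runs μ ± z·σ with z = 1.282.
Half-width = 13.6, so σ = 13.6/1.282 = 10.6121 and σ² = 112.617.
μ is the stated best guess, -25.700.

μ = -25.700, σ² = 112.617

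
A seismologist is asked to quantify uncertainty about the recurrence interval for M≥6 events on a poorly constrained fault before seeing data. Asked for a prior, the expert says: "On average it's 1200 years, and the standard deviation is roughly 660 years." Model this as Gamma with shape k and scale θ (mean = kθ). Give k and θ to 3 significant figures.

k ≈ 3.31, θ ≈ 363

For Gamma(k, scale θ): mean = kθ, variance = kθ², so CV = 1/√k.
CV = SD/mean = 660/1200 = 0.55, hence k = 1/CV² = 3.31.
Then θ = mean/k = 1200/3.31 = 363.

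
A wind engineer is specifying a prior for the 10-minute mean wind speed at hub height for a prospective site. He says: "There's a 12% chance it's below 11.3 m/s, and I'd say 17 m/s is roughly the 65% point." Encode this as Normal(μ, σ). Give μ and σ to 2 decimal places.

μ = 15.59, σ = 3.65

The p-quantile of Normal(μ,σ) is μ + z_p·σ, with z_{0.12} = -1.175 and z_{0.65} = 0.3853.
Eliminate σ: μ = (z₂·x₁ − z₁·x₂)/(z₂ − z₁) = (0.3853·11.3 − (-1.175)·17)/1.56 = 15.59.
Then σ = (x₂ − x₁)/(z₂ − z₁) = (17 − 11.3)/1.56 = 3.65.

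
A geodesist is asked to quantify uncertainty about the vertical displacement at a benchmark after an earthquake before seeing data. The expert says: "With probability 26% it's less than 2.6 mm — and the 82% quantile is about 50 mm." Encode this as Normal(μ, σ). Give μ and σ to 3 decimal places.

μ = 22.164, σ = 30.410

The p-quantile of Normal(μ,σ) is μ + z_p·σ, with z_{0.26} = -0.6433 and z_{0.82} = 0.9154.
Eliminate σ: μ = (z₂·x₁ − z₁·x₂)/(z₂ − z₁) = (0.9154·2.6 − (-0.6433)·50)/1.559 = 22.164.
Then σ = (x₂ − x₁)/(z₂ − z₁) = (50 − 2.6)/1.559 = 30.410.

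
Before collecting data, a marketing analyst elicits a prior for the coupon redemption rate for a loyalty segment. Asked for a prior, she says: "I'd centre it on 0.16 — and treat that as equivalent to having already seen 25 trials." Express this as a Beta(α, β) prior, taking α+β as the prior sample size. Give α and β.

Under the effective-sample-size interpretation, Beta(α, β) has prior mean α/(α+β) and prior sample size α+β.
So α+β = 25 and α/(α+β) = 0.16, giving α = 0.16·25 = 4 and β = 25 − 4 = 21.

α = 4, β = 21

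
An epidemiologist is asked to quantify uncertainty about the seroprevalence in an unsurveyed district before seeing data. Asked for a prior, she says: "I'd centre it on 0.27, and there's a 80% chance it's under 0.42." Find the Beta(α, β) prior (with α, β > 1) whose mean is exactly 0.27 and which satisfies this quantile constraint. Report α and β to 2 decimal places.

α ≈ 1.47, β ≈ 3.96

With mean 0.27 fixed, write α = 0.27s, β = 0.73s where s = α+β.
Need P(θ < 0.42) = 0.8 under Beta(0.27s, 0.73s). Normal approximation: (q−m)/√(m(1−m)/s) ≈ z_{0.8} = 0.842, so s ≈ 0.27·0.73·(0.842)²/(0.42−0.27)² = 6.2.
At s = 6.2: P(θ<0.42) ≈ 0.812. Adjusting to match 0.8 gives s ≈ 5.43.
So α = 0.27·5.43 ≈ 1.47, β = 0.73·5.43 ≈ 3.96.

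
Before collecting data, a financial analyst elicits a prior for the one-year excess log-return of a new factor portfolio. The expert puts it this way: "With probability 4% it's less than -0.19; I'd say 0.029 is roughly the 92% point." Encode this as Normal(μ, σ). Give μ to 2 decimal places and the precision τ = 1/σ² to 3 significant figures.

μ = -0.07, τ = 208

For Normal(μ,σ), the p-quantile is μ + z_p·σ. Here z_{0.04} = -1.751, z_{0.92} = 1.405.
So -0.19 = μ − 1.751σ and 0.029 = μ + 1.405σ.
Subtracting: σ = (0.029 − -0.19)/(1.405 − (-1.751)) = 0.07.
Then μ = -0.19 − (-1.751)·0.07 = -0.07.
Precision τ = 1/σ² = 1/0.0694² = 208.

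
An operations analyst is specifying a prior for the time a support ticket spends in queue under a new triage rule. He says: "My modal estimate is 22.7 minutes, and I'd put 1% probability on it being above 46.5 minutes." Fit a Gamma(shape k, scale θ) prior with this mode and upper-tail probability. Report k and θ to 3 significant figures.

Gamma(k,θ) with k>1 has mode (k−1)θ, so θ = 22.7/(k−1).
Need P(X < 46.5) = 0.99 with θ tied to k this way. Start at k = 2, θ = 22.7: P(X<46.5) ≈ 0.607.
Too low — raise k to concentrate. Iterating converges to k ≈ 10.5.
Then θ = 22.7/(10.5−1) ≈ 2.39.

k ≈ 10.5, θ ≈ 2.39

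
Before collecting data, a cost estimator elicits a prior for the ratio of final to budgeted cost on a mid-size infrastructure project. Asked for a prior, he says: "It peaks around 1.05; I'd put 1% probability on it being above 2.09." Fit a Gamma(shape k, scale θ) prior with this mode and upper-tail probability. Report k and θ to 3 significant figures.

k ≈ 11.4, θ ≈ 0.101

Gamma(k,θ) with k>1 has mode (k−1)θ, so θ = 1.05/(k−1).
Need P(X < 2.09) = 0.99 with θ tied to k this way. Start at k = 2, θ = 1.05: P(X<2.09) ≈ 0.591.
Too low — raise k to concentrate. Iterating converges to k ≈ 11.4.
Then θ = 1.05/(11.4−1) ≈ 0.101.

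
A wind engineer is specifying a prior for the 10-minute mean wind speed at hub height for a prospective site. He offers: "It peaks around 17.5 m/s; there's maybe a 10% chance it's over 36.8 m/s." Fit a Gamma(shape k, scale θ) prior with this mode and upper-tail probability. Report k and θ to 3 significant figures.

Gamma(k,θ) with k>1 has mode (k−1)θ, so θ = 17.5/(k−1).
Need P(X < 36.8) = 0.9 with θ tied to k this way. Start at k = 2, θ = 17.5: P(X<36.8) ≈ 0.621.
Too low — raise k to concentrate. Iterating converges to k ≈ 4.48.
Then θ = 17.5/(4.48−1) ≈ 5.03.

k ≈ 4.48, θ ≈ 5.03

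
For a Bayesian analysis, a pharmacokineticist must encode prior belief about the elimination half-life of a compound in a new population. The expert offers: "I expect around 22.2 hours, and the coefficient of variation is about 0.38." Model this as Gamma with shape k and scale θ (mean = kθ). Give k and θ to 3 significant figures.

k ≈ 6.93, θ ≈ 3.21

For Gamma(k, scale θ): mean = kθ, variance = kθ², so CV = 1/√k.
CV = 0.38, hence k = 1/CV² = 6.93.
Then θ = mean/k = 22.2/6.93 = 3.21.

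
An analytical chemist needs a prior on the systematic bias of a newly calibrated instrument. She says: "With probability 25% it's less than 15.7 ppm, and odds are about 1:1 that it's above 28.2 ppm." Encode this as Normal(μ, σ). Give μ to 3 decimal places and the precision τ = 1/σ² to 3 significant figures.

μ = 28.200, τ = 0.00291

For Normal(μ,σ), the p-quantile is μ + z_p·σ. Here z_{0.25} = -0.6745, z_{0.5} = 0.
So 15.7 = μ − 0.6745σ and 28.2 = μ + 0σ.
Subtracting: σ = (28.2 − 15.7)/(0 − (-0.6745)) = 18.533.
Then μ = 15.7 − (-0.6745)·18.533 = 28.200.
Precision τ = 1/σ² = 1/18.53² = 0.00291.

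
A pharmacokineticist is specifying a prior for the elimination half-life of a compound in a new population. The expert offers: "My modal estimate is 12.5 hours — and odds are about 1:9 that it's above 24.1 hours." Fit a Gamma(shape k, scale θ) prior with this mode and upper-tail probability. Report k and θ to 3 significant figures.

Gamma(k,θ) with k>1 has mode (k−1)θ, so θ = 12.5/(k−1).
Need P(X < 24.1) = 0.9 with θ tied to k this way. Start at k = 2, θ = 12.5: P(X<24.1) ≈ 0.574.
Too low — raise k to concentrate. Iterating converges to k ≈ 5.44.
Then θ = 12.5/(5.44−1) ≈ 2.82.

k ≈ 5.44, θ ≈ 2.82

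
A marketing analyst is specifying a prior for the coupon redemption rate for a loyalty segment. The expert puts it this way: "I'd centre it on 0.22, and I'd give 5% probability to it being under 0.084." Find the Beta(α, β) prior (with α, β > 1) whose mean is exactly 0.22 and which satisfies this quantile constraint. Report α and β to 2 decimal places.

With mean 0.22 fixed, write α = 0.22s, β = 0.78s where s = α+β.
Need P(θ < 0.084) = 0.05 under Beta(0.22s, 0.78s). Normal approximation: (q−m)/√(m(1−m)/s) ≈ z_{0.05} = -1.64, so s ≈ 0.22·0.78·(-1.64)²/(0.084−0.22)² = 25.1.
At s = 25.1: P(θ<0.084) ≈ 0.024. Adjusting to match 0.05 gives s ≈ 18.28.
So α = 0.22·18.28 ≈ 4.02, β = 0.78·18.28 ≈ 14.26.

α ≈ 4.02, β ≈ 14.26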